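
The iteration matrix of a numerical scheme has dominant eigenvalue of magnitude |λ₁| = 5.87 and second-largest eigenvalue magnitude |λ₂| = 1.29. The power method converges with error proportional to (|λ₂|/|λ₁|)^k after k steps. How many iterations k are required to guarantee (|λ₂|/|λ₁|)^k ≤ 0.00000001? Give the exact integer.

|λ₂/λ₁| = 1.29/5.87 = 0.21976
Need k ≥ ln(0.00000001) / ln(0.21976) = -18.4207 / -1.5152 ≈ 12.157
Smallest integer k satisfying the bound: 13

13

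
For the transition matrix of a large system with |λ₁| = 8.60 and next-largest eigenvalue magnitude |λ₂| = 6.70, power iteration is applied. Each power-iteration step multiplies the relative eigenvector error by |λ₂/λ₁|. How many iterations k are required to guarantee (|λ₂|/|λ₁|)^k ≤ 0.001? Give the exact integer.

28

|λ₂/λ₁| = 6.70/8.60 = 0.77907
Need k ≥ ln(0.001) / ln(0.77907) = -6.9078 / -0.2497 ≈ 27.669
Smallest integer k satisfying the bound: 28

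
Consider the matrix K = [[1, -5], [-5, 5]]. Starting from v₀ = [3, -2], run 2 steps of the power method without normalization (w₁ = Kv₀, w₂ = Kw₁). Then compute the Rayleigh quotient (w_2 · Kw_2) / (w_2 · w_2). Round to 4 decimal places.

w1 = Kv₀ = (13, -25)
w2 = Kw1 = (138, -190)
Kw2 = (1088, -1640)
w2·Kw2 = 138·1088 + (-190)·(-1640) = 461744; w2·w2 = 138·138 + (-190)·(-190) = 55144
λ ≈ 461744/55144 = 8.3734

8.3734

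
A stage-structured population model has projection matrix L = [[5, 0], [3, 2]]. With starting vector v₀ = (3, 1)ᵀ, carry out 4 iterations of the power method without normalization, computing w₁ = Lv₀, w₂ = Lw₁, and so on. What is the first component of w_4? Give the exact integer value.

w1 = Lv₀ = (5·3 + 0·1; 3·3 + 2·1) = (15, 11)
w2 = Lw1 = (5·15 + 0·11; 3·15 + 2·11) = (75, 67)
w3 = Lw2 = (375, 359)
w4 = Lw3 = (1875, 1843)
The requested component of w4 is 1875.

1875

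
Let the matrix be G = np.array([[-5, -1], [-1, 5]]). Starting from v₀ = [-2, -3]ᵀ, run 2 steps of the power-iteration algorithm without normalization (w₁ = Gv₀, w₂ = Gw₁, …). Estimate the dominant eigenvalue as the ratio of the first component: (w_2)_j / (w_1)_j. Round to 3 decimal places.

-4.000

w1 = Gv₀ = ((-5)·(-2) + (-1)·(-3); (-1)·(-2) + 5·(-3)) = (13, -13)
w2 = Gw1 = ((-5)·13 + (-1)·(-13); (-1)·13 + 5·(-13)) = (-52, -78)
Ratio at component: -52 / 13 = -4.000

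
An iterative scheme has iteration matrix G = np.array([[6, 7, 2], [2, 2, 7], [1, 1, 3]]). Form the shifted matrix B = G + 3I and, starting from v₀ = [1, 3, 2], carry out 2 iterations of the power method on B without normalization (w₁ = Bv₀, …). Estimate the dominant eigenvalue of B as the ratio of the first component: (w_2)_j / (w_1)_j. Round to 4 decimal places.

μ ≈ 16.3235

B = G + 3I has rows (9, 7, 2); (2, 5, 7); (1, 1, 6)
w1 = Bv₀ = (9·1 + 7·3 + 2·2; 2·1 + 5·3 + 7·2; 1·1 + 1·3 + 6·2) = (34, 31, 16)
w2 = Bw1 = (9·34 + 7·31 + 2·16; 2·34 + 5·31 + 7·16; 1·34 + 1·31 + 6·16) = (555, 335, 161)
Ratio: 555/34 = 16.3235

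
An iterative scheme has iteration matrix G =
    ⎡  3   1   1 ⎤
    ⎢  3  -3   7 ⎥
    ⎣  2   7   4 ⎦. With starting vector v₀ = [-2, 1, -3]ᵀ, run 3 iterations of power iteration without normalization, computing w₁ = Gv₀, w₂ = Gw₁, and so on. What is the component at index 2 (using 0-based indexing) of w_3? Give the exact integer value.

-1153

w1 = Gv₀ = (3·(-2) + 1·1 + 1·(-3); 3·(-2) + (-3)·1 + 7·(-3); 2·(-2) + 7·1 + 4·(-3)) = (-8, -30, -9)
w2 = Gw1 = (3·(-8) + 1·(-30) + 1·(-9); 3·(-8) + (-3)·(-30) + 7·(-9); 2·(-8) + 7·(-30) + 4·(-9)) = (-63, 3, -262)
w3 = Gw2 = (-448, -2032, -1153)
The requested component of w3 is -1153.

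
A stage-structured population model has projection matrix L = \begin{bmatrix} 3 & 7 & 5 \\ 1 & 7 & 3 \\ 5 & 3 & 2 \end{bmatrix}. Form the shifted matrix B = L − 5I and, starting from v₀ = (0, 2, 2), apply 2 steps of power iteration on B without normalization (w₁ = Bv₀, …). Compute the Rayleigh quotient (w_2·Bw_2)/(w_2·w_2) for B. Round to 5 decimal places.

B = L − 5I has rows (-2, 7, 5); (1, 2, 3); (5, 3, -3)
w1 = Bv₀ = ((-2)·0 + 7·2 + 5·2; 1·0 + 2·2 + 3·2; 5·0 + 3·2 + (-3)·2) = (24, 10, 0)
w2 = Bw1 = ((-2)·24 + 7·10 + 5·0; 1·24 + 2·10 + 3·0; 5·24 + 3·10 + (-3)·0) = (22, 44, 150)
Bw2 = (1014, 560, -208)
w2·Bw2 = 15748; w2·w2 = 24920; μ ≈ 15748/24920 = 0.63194

0.63194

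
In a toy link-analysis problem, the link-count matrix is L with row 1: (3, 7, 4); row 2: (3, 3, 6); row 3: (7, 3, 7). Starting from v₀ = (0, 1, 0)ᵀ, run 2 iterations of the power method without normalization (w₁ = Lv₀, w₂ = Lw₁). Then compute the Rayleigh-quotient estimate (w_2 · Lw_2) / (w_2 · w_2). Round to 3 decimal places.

w1 = Lv₀ = (3·0 + 7·1 + 4·0; 3·0 + 3·1 + 6·0; 7·0 + 3·1 + 7·0) = (7, 3, 3)
w2 = Lw1 = (3·7 + 7·3 + 4·3; 3·7 + 3·3 + 6·3; 7·7 + 3·3 + 7·3) = (54, 48, 79)
Lw2 = (814, 780, 1075)
w2·Lw2 = 54·814 + 48·780 + 79·1075 = 166321; w2·w2 = 54·54 + 48·48 + 79·79 = 11461
λ ≈ 166321/11461 = 14.512

λ ≈ 14.512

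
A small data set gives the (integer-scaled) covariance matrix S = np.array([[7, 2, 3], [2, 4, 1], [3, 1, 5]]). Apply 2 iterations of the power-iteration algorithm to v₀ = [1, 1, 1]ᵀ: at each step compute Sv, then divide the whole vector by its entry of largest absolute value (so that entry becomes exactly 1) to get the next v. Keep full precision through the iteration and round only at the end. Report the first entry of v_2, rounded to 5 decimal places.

1.00000

Sv0 = (12.000000, 7.000000, 9.000000); divide by 12.000000 → v1 = (1.000000, 0.583333, 0.750000)
Sv1 = (10.416667, 5.083333, 7.333333); divide by 10.416667 → v2 = (1.000000, 0.488000, 0.704000)
Requested entry of v2: 125/125 = 1.00000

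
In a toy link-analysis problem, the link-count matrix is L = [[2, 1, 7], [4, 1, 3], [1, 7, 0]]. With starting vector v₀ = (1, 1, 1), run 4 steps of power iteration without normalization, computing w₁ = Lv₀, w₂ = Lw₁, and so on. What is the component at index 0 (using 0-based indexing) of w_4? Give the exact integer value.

w1 = Lv₀ = (2·1 + 1·1 + 7·1; 4·1 + 1·1 + 3·1; 1·1 + 7·1 + 0·1) = (10, 8, 8)
w2 = Lw1 = (2·10 + 1·8 + 7·8; 4·10 + 1·8 + 3·8; 1·10 + 7·8 + 0·8) = (84, 72, 66)
w3 = Lw2 = (702, 606, 588)
w4 = Lw3 = (6126, 5178, 4944)
The requested component of w4 is 6126.

6126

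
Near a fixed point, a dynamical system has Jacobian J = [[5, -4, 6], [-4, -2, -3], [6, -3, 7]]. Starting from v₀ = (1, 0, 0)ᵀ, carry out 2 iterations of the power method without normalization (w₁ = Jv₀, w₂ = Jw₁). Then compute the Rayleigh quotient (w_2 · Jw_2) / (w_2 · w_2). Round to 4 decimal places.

13.5724

w1 = Jv₀ = (5·1 + (-4)·0 + 6·0; (-4)·1 + (-2)·0 + (-3)·0; 6·1 + (-3)·0 + 7·0) = (5, -4, 6)
w2 = Jw1 = (5·5 + (-4)·(-4) + 6·6; (-4)·5 + (-2)·(-4) + (-3)·6; 6·5 + (-3)·(-4) + 7·6) = (77, -30, 84)
Jw2 = (1009, -500, 1140)
w2·Jw2 = 77·1009 + (-30)·(-500) + 84·1140 = 188453; w2·w2 = 77·77 + (-30)·(-30) + 84·84 = 13885
λ ≈ 188453/13885 = 13.5724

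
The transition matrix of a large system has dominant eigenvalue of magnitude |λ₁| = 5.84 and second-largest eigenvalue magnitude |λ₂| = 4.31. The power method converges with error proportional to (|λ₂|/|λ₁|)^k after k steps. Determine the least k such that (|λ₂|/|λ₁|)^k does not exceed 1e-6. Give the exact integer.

|λ₂/λ₁| = 4.31/5.84 = 0.73801
Need k ≥ ln(1e-6) / ln(0.73801) = -13.8155 / -0.3038 ≈ 45.477
Smallest integer k satisfying the bound: 46

46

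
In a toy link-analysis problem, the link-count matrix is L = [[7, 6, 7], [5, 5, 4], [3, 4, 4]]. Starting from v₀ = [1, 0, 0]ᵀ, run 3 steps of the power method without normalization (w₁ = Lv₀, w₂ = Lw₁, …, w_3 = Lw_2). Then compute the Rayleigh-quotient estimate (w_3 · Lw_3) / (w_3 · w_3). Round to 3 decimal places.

15.001

w1 = Lv₀ = (7·1 + 6·0 + 7·0; 5·1 + 5·0 + 4·0; 3·1 + 4·0 + 4·0) = (7, 5, 3)
w2 = Lw1 = (7·7 + 6·5 + 7·3; 5·7 + 5·5 + 4·3; 3·7 + 4·5 + 4·3) = (100, 72, 53)
w3 = Lw2 = (1503, 1072, 800)
Lw3 = (22553, 16075, 11997)
w3·Lw3 = 1503·22553 + 1072·16075 + 800·11997 = 60727159; w3·w3 = 1503·1503 + 1072·1072 + 800·800 = 4048193
λ ≈ 60727159/4048193 = 15.001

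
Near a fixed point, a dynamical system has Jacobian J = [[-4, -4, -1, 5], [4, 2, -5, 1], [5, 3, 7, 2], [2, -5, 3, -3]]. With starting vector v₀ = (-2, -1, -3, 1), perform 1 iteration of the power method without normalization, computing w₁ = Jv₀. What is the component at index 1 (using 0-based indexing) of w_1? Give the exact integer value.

w1 = Jv₀ = (20, 6, -32, -11)
The requested component of w1 is 6.

6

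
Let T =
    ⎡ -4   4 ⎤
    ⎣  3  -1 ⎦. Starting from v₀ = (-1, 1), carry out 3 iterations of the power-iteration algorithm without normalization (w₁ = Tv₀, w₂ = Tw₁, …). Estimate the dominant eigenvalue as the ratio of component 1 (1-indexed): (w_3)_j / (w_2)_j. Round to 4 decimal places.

λ ≈ -6.3333

w1 = Tv₀ = (8, -4)
w2 = Tw1 = (-48, 28)
w3 = Tw2 = (304, -172)
Ratio at component: 304 / -48 = -6.3333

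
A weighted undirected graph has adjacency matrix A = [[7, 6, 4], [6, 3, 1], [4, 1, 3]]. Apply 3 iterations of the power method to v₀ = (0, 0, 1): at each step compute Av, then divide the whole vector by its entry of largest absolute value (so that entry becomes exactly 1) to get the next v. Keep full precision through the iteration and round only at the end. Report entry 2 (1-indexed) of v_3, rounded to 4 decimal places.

0.6469

Av0 = (4.00000, 1.00000, 3.00000); divide by 4.00000 → v1 = (1.00000, 0.25000, 0.75000)
Av1 = (11.50000, 7.50000, 6.50000); divide by 11.50000 → v2 = (1.00000, 0.65217, 0.56522)
Av2 = (13.17391, 8.52174, 6.34783); divide by 13.17391 → v3 = (1.00000, 0.64686, 0.48185)
Requested entry of v3: 392/606 = 0.6469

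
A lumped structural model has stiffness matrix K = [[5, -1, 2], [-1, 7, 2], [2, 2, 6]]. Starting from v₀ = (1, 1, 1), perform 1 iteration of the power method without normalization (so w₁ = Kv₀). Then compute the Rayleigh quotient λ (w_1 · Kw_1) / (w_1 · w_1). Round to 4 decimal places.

λ ≈ 8.4600

w1 = Kv₀ = (5·1 + (-1)·1 + 2·1; (-1)·1 + 7·1 + 2·1; 2·1 + 2·1 + 6·1) = (6, 8, 10)
Kw1 = (42, 70, 88)
w1·Kw1 = 6·42 + 8·70 + 10·88 = 1692; w1·w1 = 6·6 + 8·8 + 10·10 = 200
λ ≈ 1692/200 = 8.4600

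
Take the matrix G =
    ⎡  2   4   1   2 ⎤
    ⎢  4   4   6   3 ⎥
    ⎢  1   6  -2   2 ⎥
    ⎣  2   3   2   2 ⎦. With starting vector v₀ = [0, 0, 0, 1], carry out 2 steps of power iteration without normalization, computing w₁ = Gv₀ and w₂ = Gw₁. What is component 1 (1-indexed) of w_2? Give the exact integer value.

w1 = Gv₀ = (2·0 + 4·0 + 1·0 + 2·1; 4·0 + 4·0 + 6·0 + 3·1; 1·0 + 6·0 + (-2)·0 + 2·1; 2·0 + 3·0 + 2·0 + 2·1) = (2, 3, 2, 2)
w2 = Gw1 = (2·2 + 4·3 + 1·2 + 2·2; 4·2 + 4·3 + 6·2 + 3·2; 1·2 + 6·3 + (-2)·2 + 2·2; 2·2 + 3·3 + 2·2 + 2·2) = (22, 38, 20, 21)
The requested component of w2 is 22.

22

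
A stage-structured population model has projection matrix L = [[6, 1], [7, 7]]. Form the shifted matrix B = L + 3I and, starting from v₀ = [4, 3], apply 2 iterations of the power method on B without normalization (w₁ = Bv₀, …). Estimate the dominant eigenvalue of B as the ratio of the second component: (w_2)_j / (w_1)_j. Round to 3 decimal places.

μ ≈ 14.707

B = L + 3I has rows (9, 1); (7, 10)
w1 = Bv₀ = (39, 58)
w2 = Bw1 = (409, 853)
Ratio: 853/58 = 14.707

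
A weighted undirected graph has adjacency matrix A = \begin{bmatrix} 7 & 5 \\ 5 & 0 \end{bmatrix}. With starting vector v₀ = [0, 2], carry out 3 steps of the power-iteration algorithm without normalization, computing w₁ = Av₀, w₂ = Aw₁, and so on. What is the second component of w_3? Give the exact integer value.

350

w1 = Av₀ = (7·0 + 5·2; 5·0 + 0·2) = (10, 0)
w2 = Aw1 = (7·10 + 5·0; 5·10 + 0·0) = (70, 50)
w3 = Aw2 = (740, 350)
The requested component of w3 is 350.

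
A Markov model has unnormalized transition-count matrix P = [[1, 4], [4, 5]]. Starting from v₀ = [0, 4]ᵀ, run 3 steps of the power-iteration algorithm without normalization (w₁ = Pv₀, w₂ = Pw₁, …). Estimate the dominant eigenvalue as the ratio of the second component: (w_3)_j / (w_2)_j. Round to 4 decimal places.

w1 = Pv₀ = (1·0 + 4·4; 4·0 + 5·4) = (16, 20)
w2 = Pw1 = (1·16 + 4·20; 4·16 + 5·20) = (96, 164)
w3 = Pw2 = (752, 1204)
Ratio at component: 1204 / 164 = 7.3415

λ ≈ 7.3415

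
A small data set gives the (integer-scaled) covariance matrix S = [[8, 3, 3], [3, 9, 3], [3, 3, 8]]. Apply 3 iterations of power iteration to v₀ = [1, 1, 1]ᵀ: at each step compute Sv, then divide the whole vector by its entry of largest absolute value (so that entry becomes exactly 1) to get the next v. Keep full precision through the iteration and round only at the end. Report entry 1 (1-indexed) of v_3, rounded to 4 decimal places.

0.8992

Sv0 = (14.00000, 15.00000, 14.00000); divide by 15.00000 → v1 = (0.93333, 1.00000, 0.93333)
Sv1 = (13.26667, 14.60000, 13.26667); divide by 14.60000 → v2 = (0.90868, 1.00000, 0.90868)
Sv2 = (12.99543, 14.45205, 12.99543); divide by 14.45205 → v3 = (0.89921, 1.00000, 0.89921)
Requested entry of v3: 2846/3165 = 0.8992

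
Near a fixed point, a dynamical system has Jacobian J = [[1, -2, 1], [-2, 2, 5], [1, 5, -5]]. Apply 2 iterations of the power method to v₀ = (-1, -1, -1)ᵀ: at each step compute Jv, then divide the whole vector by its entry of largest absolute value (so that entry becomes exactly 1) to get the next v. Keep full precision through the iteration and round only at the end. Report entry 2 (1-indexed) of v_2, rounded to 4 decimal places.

Jv0 = (0.00000, -5.00000, -1.00000); divide by -5.00000 → v1 = (0.00000, 1.00000, 0.20000)
Jv1 = (-1.80000, 3.00000, 4.00000); divide by 4.00000 → v2 = (-0.45000, 0.75000, 1.00000)
Requested entry of v2: -15/-20 = 0.7500

0.7500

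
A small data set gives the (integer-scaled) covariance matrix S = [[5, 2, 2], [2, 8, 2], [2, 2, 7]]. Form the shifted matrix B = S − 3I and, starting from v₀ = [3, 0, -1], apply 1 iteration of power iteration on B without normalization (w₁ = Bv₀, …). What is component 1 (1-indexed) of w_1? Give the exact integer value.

B = S − 3I has rows (2, 2, 2); (2, 5, 2); (2, 2, 4)
w1 = Bv₀ = (2·3 + 2·0 + 2·(-1); 2·3 + 5·0 + 2·(-1); 2·3 + 2·0 + 4·(-1)) = (4, 4, 2)
Requested component of w1: 4

4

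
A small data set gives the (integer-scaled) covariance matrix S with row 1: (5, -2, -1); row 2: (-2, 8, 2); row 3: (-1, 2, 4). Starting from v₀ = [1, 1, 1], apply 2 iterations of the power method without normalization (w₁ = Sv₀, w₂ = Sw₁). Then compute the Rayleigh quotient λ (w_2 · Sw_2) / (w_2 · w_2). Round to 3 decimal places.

9.354

w1 = Sv₀ = (5·1 + (-2)·1 + (-1)·1; (-2)·1 + 8·1 + 2·1; (-1)·1 + 2·1 + 4·1) = (2, 8, 5)
w2 = Sw1 = (5·2 + (-2)·8 + (-1)·5; (-2)·2 + 8·8 + 2·5; (-1)·2 + 2·8 + 4·5) = (-11, 70, 34)
Sw2 = (-229, 650, 287)
w2·Sw2 = (-11)·(-229) + 70·650 + 34·287 = 57777; w2·w2 = (-11)·(-11) + 70·70 + 34·34 = 6177
λ ≈ 57777/6177 = 9.354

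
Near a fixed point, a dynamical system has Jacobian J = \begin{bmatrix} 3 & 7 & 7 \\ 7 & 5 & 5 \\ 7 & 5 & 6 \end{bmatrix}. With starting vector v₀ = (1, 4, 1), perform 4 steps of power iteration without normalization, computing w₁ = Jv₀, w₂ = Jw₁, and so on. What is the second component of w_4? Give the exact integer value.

175184

w1 = Jv₀ = (38, 32, 33)
w2 = Jw1 = (569, 591, 624)
w3 = Jw2 = (10212, 10058, 10682)
w4 = Jw3 = (175816, 175184, 185866)
The requested component of w4 is 175184.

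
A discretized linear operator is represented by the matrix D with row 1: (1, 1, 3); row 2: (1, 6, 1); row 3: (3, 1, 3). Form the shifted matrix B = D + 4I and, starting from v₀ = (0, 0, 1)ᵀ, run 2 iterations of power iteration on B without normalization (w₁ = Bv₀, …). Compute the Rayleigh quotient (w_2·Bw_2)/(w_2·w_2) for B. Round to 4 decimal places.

9.9333

B = D + 4I has rows (5, 1, 3); (1, 10, 1); (3, 1, 7)
w1 = Bv₀ = (3, 1, 7)
w2 = Bw1 = (37, 20, 59)
Bw2 = (382, 296, 544)
w2·Bw2 = 52150; w2·w2 = 5250; μ ≈ 52150/5250 = 9.9333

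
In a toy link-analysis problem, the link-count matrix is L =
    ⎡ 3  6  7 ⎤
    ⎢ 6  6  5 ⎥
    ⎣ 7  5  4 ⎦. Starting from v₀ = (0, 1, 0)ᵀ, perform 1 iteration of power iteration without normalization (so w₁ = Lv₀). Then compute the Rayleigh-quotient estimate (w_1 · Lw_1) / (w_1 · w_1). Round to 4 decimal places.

16.2474

w1 = Lv₀ = (3·0 + 6·1 + 7·0; 6·0 + 6·1 + 5·0; 7·0 + 5·1 + 4·0) = (6, 6, 5)
Lw1 = (89, 97, 92)
w1·Lw1 = 6·89 + 6·97 + 5·92 = 1576; w1·w1 = 6·6 + 6·6 + 5·5 = 97
λ ≈ 1576/97 = 16.2474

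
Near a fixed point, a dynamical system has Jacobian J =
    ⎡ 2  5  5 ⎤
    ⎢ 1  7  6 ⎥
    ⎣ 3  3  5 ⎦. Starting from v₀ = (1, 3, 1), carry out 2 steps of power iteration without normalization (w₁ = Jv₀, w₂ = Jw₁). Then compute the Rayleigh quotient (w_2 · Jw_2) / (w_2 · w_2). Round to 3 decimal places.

w1 = Jv₀ = (2·1 + 5·3 + 5·1; 1·1 + 7·3 + 6·1; 3·1 + 3·3 + 5·1) = (22, 28, 17)
w2 = Jw1 = (2·22 + 5·28 + 5·17; 1·22 + 7·28 + 6·17; 3·22 + 3·28 + 5·17) = (269, 320, 235)
Jw2 = (3313, 3919, 2942)
w2·Jw2 = 269·3313 + 320·3919 + 235·2942 = 2836647; w2·w2 = 269·269 + 320·320 + 235·235 = 229986
λ ≈ 2836647/229986 = 12.334

λ ≈ 12.334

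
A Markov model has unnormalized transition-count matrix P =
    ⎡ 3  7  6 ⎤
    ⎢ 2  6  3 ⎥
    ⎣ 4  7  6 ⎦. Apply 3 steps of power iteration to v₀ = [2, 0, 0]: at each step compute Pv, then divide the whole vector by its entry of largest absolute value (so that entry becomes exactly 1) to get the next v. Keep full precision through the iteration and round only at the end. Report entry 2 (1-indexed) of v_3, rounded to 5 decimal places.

Pv0 = (6.000000, 4.000000, 8.000000); divide by 8.000000 → v1 = (0.750000, 0.500000, 1.000000)
Pv1 = (11.750000, 7.500000, 12.500000); divide by 12.500000 → v2 = (0.940000, 0.600000, 1.000000)
Pv2 = (13.020000, 8.480000, 13.960000); divide by 13.960000 → v3 = (0.932665, 0.607450, 1.000000)
Requested entry of v3: 848/1396 = 0.60745

0.60745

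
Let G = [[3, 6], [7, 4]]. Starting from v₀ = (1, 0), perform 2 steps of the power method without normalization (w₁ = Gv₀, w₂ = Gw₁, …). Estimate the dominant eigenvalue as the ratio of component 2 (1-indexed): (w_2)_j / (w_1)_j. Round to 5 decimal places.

w1 = Gv₀ = (3·1 + 6·0; 7·1 + 4·0) = (3, 7)
w2 = Gw1 = (3·3 + 6·7; 7·3 + 4·7) = (51, 49)
Ratio at component: 49 / 7 = 7.00000

7.00000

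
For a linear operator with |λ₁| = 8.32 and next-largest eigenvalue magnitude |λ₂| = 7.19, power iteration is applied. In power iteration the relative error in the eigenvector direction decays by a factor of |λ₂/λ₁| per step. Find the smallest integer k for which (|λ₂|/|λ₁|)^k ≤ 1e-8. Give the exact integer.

127

|λ₂/λ₁| = 7.19/8.32 = 0.86418
Need k ≥ ln(1e-8) / ln(0.86418) = -18.4207 / -0.1460 ≈ 126.194
Smallest integer k satisfying the bound: 127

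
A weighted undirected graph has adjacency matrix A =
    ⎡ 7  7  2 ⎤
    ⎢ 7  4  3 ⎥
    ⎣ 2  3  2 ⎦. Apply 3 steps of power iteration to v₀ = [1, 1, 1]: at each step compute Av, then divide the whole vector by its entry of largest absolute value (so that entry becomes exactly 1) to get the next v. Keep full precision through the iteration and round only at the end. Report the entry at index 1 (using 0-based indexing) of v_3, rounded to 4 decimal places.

Av0 = (16.00000, 14.00000, 7.00000); divide by 16.00000 → v1 = (1.00000, 0.87500, 0.43750)
Av1 = (14.00000, 11.81250, 5.50000); divide by 14.00000 → v2 = (1.00000, 0.84375, 0.39286)
Av2 = (13.69196, 11.55357, 5.31696); divide by 13.69196 → v3 = (1.00000, 0.84382, 0.38833)
Requested entry of v3: 2588/3067 = 0.8438

0.8438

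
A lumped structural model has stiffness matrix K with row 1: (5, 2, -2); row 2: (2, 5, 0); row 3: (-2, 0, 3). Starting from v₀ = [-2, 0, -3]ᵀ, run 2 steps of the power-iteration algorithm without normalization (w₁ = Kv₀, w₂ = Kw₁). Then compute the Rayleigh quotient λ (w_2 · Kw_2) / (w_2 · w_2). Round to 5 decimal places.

w1 = Kv₀ = (-4, -4, -5)
w2 = Kw1 = (-18, -28, -7)
Kw2 = (-132, -176, 15)
w2·Kw2 = (-18)·(-132) + (-28)·(-176) + (-7)·15 = 7199; w2·w2 = (-18)·(-18) + (-28)·(-28) + (-7)·(-7) = 1157
λ ≈ 7199/1157 = 6.22213

6.22213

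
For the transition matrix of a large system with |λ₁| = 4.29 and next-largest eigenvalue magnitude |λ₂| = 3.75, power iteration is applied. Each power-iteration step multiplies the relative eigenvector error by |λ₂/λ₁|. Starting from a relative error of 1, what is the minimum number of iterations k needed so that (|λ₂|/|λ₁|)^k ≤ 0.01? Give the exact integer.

35

|λ₂/λ₁| = 3.75/4.29 = 0.87413
Need k ≥ ln(0.01) / ln(0.87413) = -4.6052 / -0.1345 ≈ 34.231
Smallest integer k satisfying the bound: 35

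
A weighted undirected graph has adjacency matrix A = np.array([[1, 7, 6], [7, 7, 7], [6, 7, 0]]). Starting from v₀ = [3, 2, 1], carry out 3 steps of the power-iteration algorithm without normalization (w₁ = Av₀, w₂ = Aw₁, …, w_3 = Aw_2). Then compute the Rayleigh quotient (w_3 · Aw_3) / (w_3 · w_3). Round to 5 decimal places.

λ ≈ 16.65401

w1 = Av₀ = (1·3 + 7·2 + 6·1; 7·3 + 7·2 + 7·1; 6·3 + 7·2 + 0·1) = (23, 42, 32)
w2 = Aw1 = (1·23 + 7·42 + 6·32; 7·23 + 7·42 + 7·32; 6·23 + 7·42 + 0·32) = (509, 679, 432)
w3 = Aw2 = (7854, 11340, 7807)
Aw3 = (134076, 189007, 126504)
w3·Aw3 = 7854·134076 + 11340·189007 + 7807·126504 = 4183989012; w3·w3 = 7854·7854 + 11340·11340 + 7807·7807 = 251230165
λ ≈ 4183989012/251230165 = 16.65401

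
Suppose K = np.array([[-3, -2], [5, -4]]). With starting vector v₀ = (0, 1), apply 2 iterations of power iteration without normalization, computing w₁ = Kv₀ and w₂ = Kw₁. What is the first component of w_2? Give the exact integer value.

w1 = Kv₀ = (-2, -4)
w2 = Kw1 = (14, 6)
The requested component of w2 is 14.

14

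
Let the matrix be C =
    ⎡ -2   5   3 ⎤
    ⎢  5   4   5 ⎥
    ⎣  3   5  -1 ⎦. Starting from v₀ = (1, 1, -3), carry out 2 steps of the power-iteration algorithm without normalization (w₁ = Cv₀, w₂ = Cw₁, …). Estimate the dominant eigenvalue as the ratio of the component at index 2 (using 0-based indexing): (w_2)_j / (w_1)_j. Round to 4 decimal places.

-5.3636

w1 = Cv₀ = (-6, -6, 11)
w2 = Cw1 = (15, 1, -59)
Ratio at component: -59 / 11 = -5.3636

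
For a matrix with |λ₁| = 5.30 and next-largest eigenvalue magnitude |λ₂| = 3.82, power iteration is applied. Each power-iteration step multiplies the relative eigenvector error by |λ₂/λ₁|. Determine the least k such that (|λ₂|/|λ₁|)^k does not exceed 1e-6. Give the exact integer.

43

|λ₂/λ₁| = 3.82/5.30 = 0.72075
Need k ≥ ln(1e-6) / ln(0.72075) = -13.8155 / -0.3275 ≈ 42.190
Smallest integer k satisfying the bound: 43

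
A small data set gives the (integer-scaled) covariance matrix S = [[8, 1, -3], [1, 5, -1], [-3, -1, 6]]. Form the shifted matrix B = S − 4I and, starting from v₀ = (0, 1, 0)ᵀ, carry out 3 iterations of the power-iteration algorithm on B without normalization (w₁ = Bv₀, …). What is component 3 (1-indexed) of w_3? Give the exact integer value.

-39

B = S − 4I has rows (4, 1, -3); (1, 1, -1); (-3, -1, 2)
w1 = Bv₀ = (4·0 + 1·1 + (-3)·0; 1·0 + 1·1 + (-1)·0; (-3)·0 + (-1)·1 + 2·0) = (1, 1, -1)
w2 = Bw1 = (4·1 + 1·1 + (-3)·(-1); 1·1 + 1·1 + (-1)·(-1); (-3)·1 + (-1)·1 + 2·(-1)) = (8, 3, -6)
w3 = Bw2 = (53, 17, -39)
Requested component of w3: -39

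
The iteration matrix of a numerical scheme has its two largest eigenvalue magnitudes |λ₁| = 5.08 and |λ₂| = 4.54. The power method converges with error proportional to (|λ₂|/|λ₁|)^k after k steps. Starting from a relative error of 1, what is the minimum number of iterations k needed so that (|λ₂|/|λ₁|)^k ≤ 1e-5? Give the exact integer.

|λ₂/λ₁| = 4.54/5.08 = 0.89370
Need k ≥ ln(1e-5) / ln(0.89370) = -11.5129 / -0.1124 ≈ 102.443
Smallest integer k satisfying the bound: 103

103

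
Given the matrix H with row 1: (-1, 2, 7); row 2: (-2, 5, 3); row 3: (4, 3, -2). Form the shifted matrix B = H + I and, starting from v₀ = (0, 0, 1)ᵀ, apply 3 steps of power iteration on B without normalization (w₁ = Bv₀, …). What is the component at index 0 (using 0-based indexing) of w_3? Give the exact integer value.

268

B = H + I has rows (0, 2, 7); (-2, 6, 3); (4, 3, -1)
w1 = Bv₀ = (7, 3, -1)
w2 = Bw1 = (-1, 1, 38)
w3 = Bw2 = (268, 122, -39)
Requested component of w3: 268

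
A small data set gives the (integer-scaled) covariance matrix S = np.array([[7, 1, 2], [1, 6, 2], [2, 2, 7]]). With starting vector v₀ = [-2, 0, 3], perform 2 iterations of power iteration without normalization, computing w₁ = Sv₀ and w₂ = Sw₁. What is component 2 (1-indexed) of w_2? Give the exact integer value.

50

w1 = Sv₀ = (-8, 4, 17)
w2 = Sw1 = (-18, 50, 111)
The requested component of w2 is 50.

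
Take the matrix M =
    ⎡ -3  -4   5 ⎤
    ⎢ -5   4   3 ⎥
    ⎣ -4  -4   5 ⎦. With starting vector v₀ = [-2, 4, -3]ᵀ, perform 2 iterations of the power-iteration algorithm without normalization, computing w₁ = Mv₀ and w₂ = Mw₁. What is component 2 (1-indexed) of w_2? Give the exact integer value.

124

w1 = Mv₀ = ((-3)·(-2) + (-4)·4 + 5·(-3); (-5)·(-2) + 4·4 + 3·(-3); (-4)·(-2) + (-4)·4 + 5·(-3)) = (-25, 17, -23)
w2 = Mw1 = ((-3)·(-25) + (-4)·17 + 5·(-23); (-5)·(-25) + 4·17 + 3·(-23); (-4)·(-25) + (-4)·17 + 5·(-23)) = (-108, 124, -83)
The requested component of w2 is 124.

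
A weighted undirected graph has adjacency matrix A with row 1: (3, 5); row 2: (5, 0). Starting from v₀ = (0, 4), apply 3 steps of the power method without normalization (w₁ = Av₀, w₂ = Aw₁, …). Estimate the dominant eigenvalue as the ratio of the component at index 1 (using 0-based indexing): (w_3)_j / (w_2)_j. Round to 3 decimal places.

w1 = Av₀ = (20, 0)
w2 = Aw1 = (60, 100)
w3 = Aw2 = (680, 300)
Ratio at component: 300 / 100 = 3.000

3.000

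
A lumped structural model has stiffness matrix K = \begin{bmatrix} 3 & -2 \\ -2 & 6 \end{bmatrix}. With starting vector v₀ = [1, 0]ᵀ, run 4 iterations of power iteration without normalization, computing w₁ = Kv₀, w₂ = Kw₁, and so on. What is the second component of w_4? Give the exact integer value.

-954

w1 = Kv₀ = (3, -2)
w2 = Kw1 = (13, -18)
w3 = Kw2 = (75, -134)
w4 = Kw3 = (493, -954)
The requested component of w4 is -954.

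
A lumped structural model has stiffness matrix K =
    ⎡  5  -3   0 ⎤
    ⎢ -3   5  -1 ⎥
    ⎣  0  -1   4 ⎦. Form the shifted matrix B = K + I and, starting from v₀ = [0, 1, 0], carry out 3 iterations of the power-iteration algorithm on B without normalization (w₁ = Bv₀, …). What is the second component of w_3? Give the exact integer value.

395

B = K + I has rows (6, -3, 0); (-3, 6, -1); (0, -1, 5)
w1 = Bv₀ = (6·0 + (-3)·1 + 0·0; (-3)·0 + 6·1 + (-1)·0; 0·0 + (-1)·1 + 5·0) = (-3, 6, -1)
w2 = Bw1 = (6·(-3) + (-3)·6 + 0·(-1); (-3)·(-3) + 6·6 + (-1)·(-1); 0·(-3) + (-1)·6 + 5·(-1)) = (-36, 46, -11)
w3 = Bw2 = (-354, 395, -101)
Requested component of w3: 395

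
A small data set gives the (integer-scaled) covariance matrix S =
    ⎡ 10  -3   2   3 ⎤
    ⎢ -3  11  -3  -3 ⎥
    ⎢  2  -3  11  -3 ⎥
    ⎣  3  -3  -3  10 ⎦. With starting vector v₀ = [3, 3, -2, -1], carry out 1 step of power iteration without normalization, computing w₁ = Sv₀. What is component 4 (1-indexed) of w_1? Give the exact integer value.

-4

w1 = Sv₀ = (10·3 + (-3)·3 + 2·(-2) + 3·(-1); (-3)·3 + 11·3 + (-3)·(-2) + (-3)·(-1); 2·3 + (-3)·3 + 11·(-2) + (-3)·(-1); 3·3 + (-3)·3 + (-3)·(-2) + 10·(-1)) = (14, 33, -22, -4)
The requested component of w1 is -4.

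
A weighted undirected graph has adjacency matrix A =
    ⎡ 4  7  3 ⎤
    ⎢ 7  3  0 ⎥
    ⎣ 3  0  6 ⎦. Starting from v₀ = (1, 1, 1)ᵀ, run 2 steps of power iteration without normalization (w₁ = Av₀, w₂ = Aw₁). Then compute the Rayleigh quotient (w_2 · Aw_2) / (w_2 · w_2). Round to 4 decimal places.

λ ≈ 11.4344

w1 = Av₀ = (14, 10, 9)
w2 = Aw1 = (153, 128, 96)
Aw2 = (1796, 1455, 1035)
w2·Aw2 = 153·1796 + 128·1455 + 96·1035 = 560388; w2·w2 = 153·153 + 128·128 + 96·96 = 49009
λ ≈ 560388/49009 = 11.4344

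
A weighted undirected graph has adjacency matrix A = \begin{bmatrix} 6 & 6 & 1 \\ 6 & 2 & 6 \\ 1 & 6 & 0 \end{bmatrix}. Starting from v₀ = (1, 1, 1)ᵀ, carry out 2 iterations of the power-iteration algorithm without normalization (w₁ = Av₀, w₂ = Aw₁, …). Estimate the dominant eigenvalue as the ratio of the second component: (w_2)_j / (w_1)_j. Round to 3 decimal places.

w1 = Av₀ = (13, 14, 7)
w2 = Aw1 = (169, 148, 97)
Ratio at component: 148 / 14 = 10.571

λ ≈ 10.571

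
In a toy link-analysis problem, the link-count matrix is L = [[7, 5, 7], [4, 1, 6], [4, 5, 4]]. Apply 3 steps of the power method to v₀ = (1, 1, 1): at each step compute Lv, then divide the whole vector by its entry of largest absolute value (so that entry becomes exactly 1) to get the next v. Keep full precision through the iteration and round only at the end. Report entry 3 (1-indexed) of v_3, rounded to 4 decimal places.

Lv0 = (19.00000, 11.00000, 13.00000); divide by 19.00000 → v1 = (1.00000, 0.57895, 0.68421)
Lv1 = (14.68421, 8.68421, 9.63158); divide by 14.68421 → v2 = (1.00000, 0.59140, 0.65591)
Lv2 = (14.54839, 8.52688, 9.58065); divide by 14.54839 → v3 = (1.00000, 0.58610, 0.65854)
Requested entry of v3: 2673/4059 = 0.6585

0.6585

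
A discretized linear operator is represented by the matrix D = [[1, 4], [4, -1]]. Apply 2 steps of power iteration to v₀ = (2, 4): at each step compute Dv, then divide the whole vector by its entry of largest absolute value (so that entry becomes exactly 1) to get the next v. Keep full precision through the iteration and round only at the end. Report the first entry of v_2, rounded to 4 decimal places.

0.5000

Dv0 = (18.00000, 4.00000); divide by 18.00000 → v1 = (1.00000, 0.22222)
Dv1 = (1.88889, 3.77778); divide by 3.77778 → v2 = (0.50000, 1.00000)
Requested entry of v2: 34/68 = 0.5000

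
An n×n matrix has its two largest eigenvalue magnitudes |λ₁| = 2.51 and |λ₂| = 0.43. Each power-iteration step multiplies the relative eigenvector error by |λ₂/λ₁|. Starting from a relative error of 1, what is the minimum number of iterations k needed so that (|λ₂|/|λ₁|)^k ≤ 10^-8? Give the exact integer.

11

|λ₂/λ₁| = 0.43/2.51 = 0.17131
Need k ≥ ln(10^-8) / ln(0.17131) = -18.4207 / -1.7643 ≈ 10.441
Smallest integer k satisfying the bound: 11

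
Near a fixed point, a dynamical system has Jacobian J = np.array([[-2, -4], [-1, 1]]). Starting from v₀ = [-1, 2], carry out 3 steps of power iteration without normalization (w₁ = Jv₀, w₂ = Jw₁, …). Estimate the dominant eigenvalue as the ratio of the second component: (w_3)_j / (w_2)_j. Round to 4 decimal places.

w1 = Jv₀ = (-6, 3)
w2 = Jw1 = (0, 9)
w3 = Jw2 = (-36, 9)
Ratio at component: 9 / 9 = 1.0000

1.0000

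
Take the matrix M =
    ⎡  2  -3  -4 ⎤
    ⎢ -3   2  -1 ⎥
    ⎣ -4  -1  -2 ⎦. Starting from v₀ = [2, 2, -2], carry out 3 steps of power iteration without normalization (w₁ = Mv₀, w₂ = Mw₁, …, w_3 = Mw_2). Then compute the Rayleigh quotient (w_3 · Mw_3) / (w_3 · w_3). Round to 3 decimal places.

w1 = Mv₀ = (6, 0, -6)
w2 = Mw1 = (36, -12, -12)
w3 = Mw2 = (156, -120, -108)
Mw3 = (1104, -600, -288)
w3·Mw3 = 156·1104 + (-120)·(-600) + (-108)·(-288) = 275328; w3·w3 = 156·156 + (-120)·(-120) + (-108)·(-108) = 50400
λ ≈ 275328/50400 = 5.463

5.463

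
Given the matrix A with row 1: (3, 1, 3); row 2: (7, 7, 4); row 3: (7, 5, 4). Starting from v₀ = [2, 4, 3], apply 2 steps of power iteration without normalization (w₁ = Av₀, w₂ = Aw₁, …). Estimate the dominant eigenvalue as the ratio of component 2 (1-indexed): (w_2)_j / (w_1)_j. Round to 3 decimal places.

w1 = Av₀ = (3·2 + 1·4 + 3·3; 7·2 + 7·4 + 4·3; 7·2 + 5·4 + 4·3) = (19, 54, 46)
w2 = Aw1 = (3·19 + 1·54 + 3·46; 7·19 + 7·54 + 4·46; 7·19 + 5·54 + 4·46) = (249, 695, 587)
Ratio at component: 695 / 54 = 12.870

12.870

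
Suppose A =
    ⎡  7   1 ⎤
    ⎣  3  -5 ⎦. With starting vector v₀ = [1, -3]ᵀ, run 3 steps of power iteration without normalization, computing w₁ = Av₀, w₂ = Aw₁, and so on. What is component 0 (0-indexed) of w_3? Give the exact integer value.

w1 = Av₀ = (7·1 + 1·(-3); 3·1 + (-5)·(-3)) = (4, 18)
w2 = Aw1 = (7·4 + 1·18; 3·4 + (-5)·18) = (46, -78)
w3 = Aw2 = (244, 528)
The requested component of w3 is 244.

244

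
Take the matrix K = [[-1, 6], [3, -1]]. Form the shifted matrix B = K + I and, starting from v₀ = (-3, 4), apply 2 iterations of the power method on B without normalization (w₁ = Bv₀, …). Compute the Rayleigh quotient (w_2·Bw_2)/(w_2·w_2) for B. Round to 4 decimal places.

B = K + I has rows (0, 6); (3, 0)
w1 = Bv₀ = (0·(-3) + 6·4; 3·(-3) + 0·4) = (24, -9)
w2 = Bw1 = (0·24 + 6·(-9); 3·24 + 0·(-9)) = (-54, 72)
Bw2 = (432, -162)
w2·Bw2 = -34992; w2·w2 = 8100; μ ≈ -34992/8100 = -4.3200

-4.3200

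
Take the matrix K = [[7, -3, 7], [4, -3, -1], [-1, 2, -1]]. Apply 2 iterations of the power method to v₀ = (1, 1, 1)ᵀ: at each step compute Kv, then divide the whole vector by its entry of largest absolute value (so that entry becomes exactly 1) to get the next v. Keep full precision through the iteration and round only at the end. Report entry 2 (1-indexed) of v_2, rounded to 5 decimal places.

Kv0 = (11.000000, 0.000000, 0.000000); divide by 11.000000 → v1 = (1.000000, 0.000000, 0.000000)
Kv1 = (7.000000, 4.000000, -1.000000); divide by 7.000000 → v2 = (1.000000, 0.571429, -0.142857)
Requested entry of v2: 44/77 = 0.57143

0.57143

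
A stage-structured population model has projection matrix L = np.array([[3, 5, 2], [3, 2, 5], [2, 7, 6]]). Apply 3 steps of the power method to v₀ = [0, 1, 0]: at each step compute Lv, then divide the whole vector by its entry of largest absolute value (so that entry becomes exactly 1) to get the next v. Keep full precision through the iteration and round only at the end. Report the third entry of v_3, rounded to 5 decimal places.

Lv0 = (5.000000, 2.000000, 7.000000); divide by 7.000000 → v1 = (0.714286, 0.285714, 1.000000)
Lv1 = (5.571429, 7.714286, 9.428571); divide by 9.428571 → v2 = (0.590909, 0.818182, 1.000000)
Lv2 = (7.863636, 8.409091, 12.909091); divide by 12.909091 → v3 = (0.609155, 0.651408, 1.000000)
Requested entry of v3: 852/852 = 1.00000

1.00000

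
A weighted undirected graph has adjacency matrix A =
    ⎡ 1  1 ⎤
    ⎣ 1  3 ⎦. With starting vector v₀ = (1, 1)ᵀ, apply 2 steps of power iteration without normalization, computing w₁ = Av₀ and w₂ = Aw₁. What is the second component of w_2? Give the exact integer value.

w1 = Av₀ = (1·1 + 1·1; 1·1 + 3·1) = (2, 4)
w2 = Aw1 = (1·2 + 1·4; 1·2 + 3·4) = (6, 14)
The requested component of w2 is 14.

14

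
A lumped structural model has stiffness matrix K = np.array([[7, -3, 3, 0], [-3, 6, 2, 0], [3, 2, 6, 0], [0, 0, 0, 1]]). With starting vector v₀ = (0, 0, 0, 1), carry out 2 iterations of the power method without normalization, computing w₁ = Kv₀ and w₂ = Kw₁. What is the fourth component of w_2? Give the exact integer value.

w1 = Kv₀ = (7·0 + (-3)·0 + 3·0 + 0·1; (-3)·0 + 6·0 + 2·0 + 0·1; 3·0 + 2·0 + 6·0 + 0·1; 0·0 + 0·0 + 0·0 + 1·1) = (0, 0, 0, 1)
w2 = Kw1 = (7·0 + (-3)·0 + 3·0 + 0·1; (-3)·0 + 6·0 + 2·0 + 0·1; 3·0 + 2·0 + 6·0 + 0·1; 0·0 + 0·0 + 0·0 + 1·1) = (0, 0, 0, 1)
The requested component of w2 is 1.

1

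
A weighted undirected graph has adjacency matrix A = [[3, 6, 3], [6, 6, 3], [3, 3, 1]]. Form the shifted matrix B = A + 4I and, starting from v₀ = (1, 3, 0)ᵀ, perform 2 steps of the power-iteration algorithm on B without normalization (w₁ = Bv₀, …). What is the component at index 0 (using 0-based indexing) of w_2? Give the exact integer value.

B = A + 4I has rows (7, 6, 3); (6, 10, 3); (3, 3, 5)
w1 = Bv₀ = (25, 36, 12)
w2 = Bw1 = (427, 546, 243)
Requested component of w2: 427

427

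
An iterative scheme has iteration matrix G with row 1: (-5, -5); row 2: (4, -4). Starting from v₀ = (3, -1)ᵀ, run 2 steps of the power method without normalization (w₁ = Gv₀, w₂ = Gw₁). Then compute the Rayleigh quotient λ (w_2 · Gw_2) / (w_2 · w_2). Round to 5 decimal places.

w1 = Gv₀ = ((-5)·3 + (-5)·(-1); 4·3 + (-4)·(-1)) = (-10, 16)
w2 = Gw1 = ((-5)·(-10) + (-5)·16; 4·(-10) + (-4)·16) = (-30, -104)
Gw2 = (670, 296)
w2·Gw2 = (-30)·670 + (-104)·296 = -50884; w2·w2 = (-30)·(-30) + (-104)·(-104) = 11716
λ ≈ -50884/11716 = -4.34312

λ ≈ -4.34312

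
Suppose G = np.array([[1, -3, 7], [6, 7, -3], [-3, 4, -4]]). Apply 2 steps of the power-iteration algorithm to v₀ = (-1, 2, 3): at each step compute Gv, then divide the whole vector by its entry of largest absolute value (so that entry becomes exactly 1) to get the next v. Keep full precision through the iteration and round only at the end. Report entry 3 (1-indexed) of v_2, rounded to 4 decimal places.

-0.5250

Gv0 = (14.00000, -1.00000, -1.00000); divide by 14.00000 → v1 = (1.00000, -0.07143, -0.07143)
Gv1 = (0.71429, 5.71429, -3.00000); divide by 5.71429 → v2 = (0.12500, 1.00000, -0.52500)
Requested entry of v2: -42/80 = -0.5250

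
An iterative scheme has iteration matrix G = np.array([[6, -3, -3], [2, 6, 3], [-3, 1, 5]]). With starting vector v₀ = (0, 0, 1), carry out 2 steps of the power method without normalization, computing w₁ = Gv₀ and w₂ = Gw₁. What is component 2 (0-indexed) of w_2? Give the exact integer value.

37

w1 = Gv₀ = (6·0 + (-3)·0 + (-3)·1; 2·0 + 6·0 + 3·1; (-3)·0 + 1·0 + 5·1) = (-3, 3, 5)
w2 = Gw1 = (6·(-3) + (-3)·3 + (-3)·5; 2·(-3) + 6·3 + 3·5; (-3)·(-3) + 1·3 + 5·5) = (-42, 27, 37)
The requested component of w2 is 37.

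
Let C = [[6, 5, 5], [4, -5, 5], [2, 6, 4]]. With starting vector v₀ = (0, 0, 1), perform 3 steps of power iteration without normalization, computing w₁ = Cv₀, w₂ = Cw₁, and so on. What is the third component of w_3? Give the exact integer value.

464

w1 = Cv₀ = (6·0 + 5·0 + 5·1; 4·0 + (-5)·0 + 5·1; 2·0 + 6·0 + 4·1) = (5, 5, 4)
w2 = Cw1 = (6·5 + 5·5 + 5·4; 4·5 + (-5)·5 + 5·4; 2·5 + 6·5 + 4·4) = (75, 15, 56)
w3 = Cw2 = (805, 505, 464)
The requested component of w3 is 464.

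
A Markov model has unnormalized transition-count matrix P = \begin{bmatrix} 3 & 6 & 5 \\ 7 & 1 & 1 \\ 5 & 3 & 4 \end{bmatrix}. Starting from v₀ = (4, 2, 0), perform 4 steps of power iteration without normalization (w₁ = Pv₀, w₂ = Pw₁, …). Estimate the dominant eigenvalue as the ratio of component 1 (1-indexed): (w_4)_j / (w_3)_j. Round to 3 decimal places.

12.473

w1 = Pv₀ = (24, 30, 26)
w2 = Pw1 = (382, 224, 314)
w3 = Pw2 = (4060, 3212, 3838)
w4 = Pw3 = (50642, 35470, 45288)
Ratio at component: 50642 / 4060 = 12.473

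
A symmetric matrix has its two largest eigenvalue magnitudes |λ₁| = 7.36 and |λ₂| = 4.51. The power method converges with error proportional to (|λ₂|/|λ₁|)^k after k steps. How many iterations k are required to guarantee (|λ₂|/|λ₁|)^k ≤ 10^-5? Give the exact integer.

24

|λ₂/λ₁| = 4.51/7.36 = 0.61277
Need k ≥ ln(10^-5) / ln(0.61277) = -11.5129 / -0.4898 ≈ 23.507
Smallest integer k satisfying the bound: 24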